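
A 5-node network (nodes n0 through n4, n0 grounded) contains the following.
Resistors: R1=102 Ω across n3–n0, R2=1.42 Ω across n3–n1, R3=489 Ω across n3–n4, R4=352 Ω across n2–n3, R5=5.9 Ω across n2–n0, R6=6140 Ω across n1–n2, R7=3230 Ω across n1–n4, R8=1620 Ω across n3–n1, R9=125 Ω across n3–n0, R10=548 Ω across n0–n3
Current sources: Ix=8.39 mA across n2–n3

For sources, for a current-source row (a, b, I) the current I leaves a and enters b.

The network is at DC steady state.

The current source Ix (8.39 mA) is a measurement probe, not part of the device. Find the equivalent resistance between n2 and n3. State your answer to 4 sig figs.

MNA unknowns: 4 node voltages V₁..V_4
R1: Y=0.009804 on G[3,0]
R2: Y=0.7042 on G[3,1]
R3: Y=0.002045 on G[3,4]
R4: Y=0.002841 on G[2,3]
R5: Y=0.1695 on G[2,0]
R6: Y=0.0001629 on G[1,2]
R7: Y=0.0003096 on G[1,4]
R8: Y=0.0006173 on G[3,1]
R9: Y=0.008000 on G[3,0]
R10: Y=0.001825 on G[0,3]
Ix: z[2]−=0.00839, z[3]+=0.00839
solve → V1=0.3650, V2=-0.04228, V3=0.3651, V4=0.3651

R_eq = 48.55 Ω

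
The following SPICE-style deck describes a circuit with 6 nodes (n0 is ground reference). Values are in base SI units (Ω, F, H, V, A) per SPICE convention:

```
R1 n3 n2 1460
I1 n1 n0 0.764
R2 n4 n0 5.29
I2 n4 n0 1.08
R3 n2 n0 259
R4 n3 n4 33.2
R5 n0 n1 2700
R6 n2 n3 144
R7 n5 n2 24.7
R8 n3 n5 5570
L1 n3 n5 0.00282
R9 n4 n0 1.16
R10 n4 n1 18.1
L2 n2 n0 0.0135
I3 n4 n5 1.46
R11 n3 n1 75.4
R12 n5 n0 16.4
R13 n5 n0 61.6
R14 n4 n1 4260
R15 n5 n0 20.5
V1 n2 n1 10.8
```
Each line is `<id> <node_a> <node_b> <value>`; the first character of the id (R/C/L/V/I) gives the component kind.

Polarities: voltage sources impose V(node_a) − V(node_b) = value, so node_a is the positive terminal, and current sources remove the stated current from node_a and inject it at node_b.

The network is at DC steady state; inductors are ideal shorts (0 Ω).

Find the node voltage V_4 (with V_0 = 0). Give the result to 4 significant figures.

-2.611 V

MNA unknowns: 5 node voltages V₁..V_5 plus 3 source currents (L1, L2, V1)
R1: Y=0.0006849 on G[3,2]
I1: z[1]−=0.764, z[0]+=0.764
R2: Y=0.1890 on G[4,0]
I2: z[4]−=1.08, z[0]+=1.08
R3: Y=0.003861 on G[2,0]
R4: Y=0.03012 on G[3,4]
R5: Y=0.0003704 on G[0,1]
R6: Y=0.006944 on G[2,3]
R7: Y=0.04049 on G[5,2]
R8: Y=0.0001795 on G[3,5]
L1: row V3−V5=0, i_L1 at 3,5
R9: Y=0.8621 on G[4,0]
R10: Y=0.05525 on G[4,1]
L2: row V2−V0=0, i_L2 at 2,0
I3: z[4]−=1.46, z[5]+=1.46
R11: Y=0.01326 on G[3,1]
R12: Y=0.06098 on G[5,0]
R13: Y=0.01623 on G[5,0]
R14: Y=0.0002347 on G[4,1]
R15: Y=0.04878 on G[5,0]
V1: row V2−V1=10.8, i_V1 at 2,1
solve → V1=-10.80, V2=0.000, V3=5.693, V4=-2.611, V5=5.693
aux → i_L1=-0.5123, i_L2=0.1870, i_V1=0.08690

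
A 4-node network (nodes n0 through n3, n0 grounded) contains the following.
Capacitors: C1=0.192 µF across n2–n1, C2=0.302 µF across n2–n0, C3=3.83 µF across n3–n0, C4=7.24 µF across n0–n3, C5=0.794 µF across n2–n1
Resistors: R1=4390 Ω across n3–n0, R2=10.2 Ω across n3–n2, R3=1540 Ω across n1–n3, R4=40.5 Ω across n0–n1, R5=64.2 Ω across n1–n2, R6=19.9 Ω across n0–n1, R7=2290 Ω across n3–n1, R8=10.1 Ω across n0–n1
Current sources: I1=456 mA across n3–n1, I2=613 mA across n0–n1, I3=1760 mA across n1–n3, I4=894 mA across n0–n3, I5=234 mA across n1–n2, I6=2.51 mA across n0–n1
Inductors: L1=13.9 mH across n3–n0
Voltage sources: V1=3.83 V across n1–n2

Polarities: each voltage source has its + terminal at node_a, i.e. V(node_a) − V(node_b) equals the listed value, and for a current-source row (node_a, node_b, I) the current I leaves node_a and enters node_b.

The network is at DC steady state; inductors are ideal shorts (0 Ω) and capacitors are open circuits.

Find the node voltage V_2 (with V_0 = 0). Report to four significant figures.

-4.976 V

Element admittances at DC:
  Y(C1) = 0.000 S between n2,n1
  Y(R1) = 0.0002278 S between n3,n0
  I1: injects 0.456 A into n1 (from n3)
  I2: injects 0.613 A into n1 (from n0)
  Y(C2) = 0.000 S between n2,n0
  Y(R2) = 0.09804 S between n3,n2
  Y(R3) = 0.0006494 S between n1,n3
  I3: injects 1.76 A into n3 (from n1)
  Y(C3) = 0.000 S between n3,n0
  Y(R4) = 0.02469 S between n0,n1
  I4: injects 0.894 A into n3 (from n0)
  Y(R5) = 0.01558 S between n1,n2
  L1: short n3↔n0 (DC inductor)
  Y(R6) = 0.05025 S between n0,n1
  Y(R7) = 0.0004367 S between n3,n1
  I5: injects 0.234 A into n2 (from n1)
  Y(R8) = 0.09901 S between n0,n1
  I6: injects 0.00251 A into n1 (from n0)
  Y(C4) = 0.000 S between n0,n3
  Y(C5) = 0.000 S between n2,n1
  V1: constraint V(n1)−V(n2) = 3.83
Assemble and solve the 5×5 MNA system:
  V(n1)=-1.146  V(n2)=-4.976  V(n3)=0.000
  i(L1)=1.709  i(V1)=-0.7815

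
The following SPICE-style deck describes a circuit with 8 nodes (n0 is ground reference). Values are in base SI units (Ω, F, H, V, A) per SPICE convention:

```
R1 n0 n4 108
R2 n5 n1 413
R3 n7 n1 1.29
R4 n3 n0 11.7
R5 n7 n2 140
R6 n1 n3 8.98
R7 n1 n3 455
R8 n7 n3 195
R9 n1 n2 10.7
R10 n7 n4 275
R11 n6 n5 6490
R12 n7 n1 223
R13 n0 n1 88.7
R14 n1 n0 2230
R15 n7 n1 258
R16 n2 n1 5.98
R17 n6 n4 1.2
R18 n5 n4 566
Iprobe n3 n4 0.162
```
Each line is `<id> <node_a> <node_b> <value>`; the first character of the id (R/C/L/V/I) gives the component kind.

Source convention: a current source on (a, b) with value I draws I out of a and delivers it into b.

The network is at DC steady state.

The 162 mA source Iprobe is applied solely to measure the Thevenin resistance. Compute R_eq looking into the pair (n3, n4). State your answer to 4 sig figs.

MNA unknowns: 7 node voltages V₁..V_7
R1: Y=0.009259 on G[0,4]
R2: Y=0.002421 on G[5,1]
R3: Y=0.7752 on G[7,1]
R4: Y=0.08547 on G[3,0]
R5: Y=0.007143 on G[7,2]
R6: Y=0.1114 on G[1,3]
R7: Y=0.002198 on G[1,3]
R8: Y=0.005128 on G[7,3]
R9: Y=0.09346 on G[1,2]
R10: Y=0.003636 on G[7,4]
R11: Y=0.0001541 on G[6,5]
R12: Y=0.004484 on G[7,1]
R13: Y=0.01127 on G[0,1]
R14: Y=0.0004484 on G[1,0]
R15: Y=0.003876 on G[7,1]
R16: Y=0.1672 on G[2,1]
R17: Y=0.8333 on G[6,4]
R18: Y=0.001767 on G[5,4]
Iprobe: z[3]−=0.162, z[4]+=0.162
solve → V1=-0.6169, V2=-0.6155, V3=-1.151, V4=11.40, V5=4.701, V6=11.40, V7=-0.5656

R_eq = 77.50 Ω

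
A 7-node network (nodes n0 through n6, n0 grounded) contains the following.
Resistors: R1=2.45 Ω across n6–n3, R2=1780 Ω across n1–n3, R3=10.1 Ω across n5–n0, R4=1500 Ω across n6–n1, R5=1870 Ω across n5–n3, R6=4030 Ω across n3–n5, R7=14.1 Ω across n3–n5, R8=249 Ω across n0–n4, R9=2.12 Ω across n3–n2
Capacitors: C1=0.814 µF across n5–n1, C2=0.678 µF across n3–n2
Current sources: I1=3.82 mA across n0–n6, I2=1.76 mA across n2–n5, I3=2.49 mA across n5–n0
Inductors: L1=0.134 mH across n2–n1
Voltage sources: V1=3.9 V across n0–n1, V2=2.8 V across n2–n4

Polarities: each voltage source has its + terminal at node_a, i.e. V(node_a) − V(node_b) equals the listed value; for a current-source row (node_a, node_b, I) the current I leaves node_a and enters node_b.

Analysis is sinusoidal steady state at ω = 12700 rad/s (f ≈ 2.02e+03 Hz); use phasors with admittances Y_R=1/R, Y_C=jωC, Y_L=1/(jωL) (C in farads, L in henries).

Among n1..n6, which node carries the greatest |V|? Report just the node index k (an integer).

4

Element admittances at ω=12700 rad/s:
  Y(R1) = 0.4082+0.000j S between n6,n3
  Y(R2) = 0.0005618+0.000j S between n1,n3
  Y(C1) = 0.000+0.01034j S between n5,n1
  Y(C2) = 0.000+0.008611j S between n3,n2
  Y(R3) = 0.09901+0.000j S between n5,n0
  Y(R4) = 0.0006667+0.000j S between n6,n1
  Y(R5) = 0.0005348+0.000j S between n5,n3
  Y(R6) = 0.0002481+0.000j S between n3,n5
  I1: injects 0.00382 A into n6 (from n0)
  Y(R7) = 0.07092+0.000j S between n3,n5
  Y(R8) = 0.004016+0.000j S between n0,n4
  Y(R9) = 0.4717+0.000j S between n3,n2
  Y(L1) = 0.000-0.5876j S between n2,n1
  I2: injects 0.00176 A into n5 (from n2)
  I3: injects 0.00249 A into n0 (from n5)
  V1: constraint V(n0)−V(n1) = 3.9
  V2: constraint V(n2)−V(n4) = 2.8
Assemble and solve the 8×8 MNA system:
  V(n1)=-3.900+0.000j  V(n2)=-3.862+0.2983j  V(n3)=-3.544+0.2479j  V(n4)=-6.662+0.2983j  V(n5)=-1.496-0.04149j  V(n6)=-3.536+0.2475j
  i(V1)=-0.1762-0.002910j  i(V2)=-0.02676+0.001198j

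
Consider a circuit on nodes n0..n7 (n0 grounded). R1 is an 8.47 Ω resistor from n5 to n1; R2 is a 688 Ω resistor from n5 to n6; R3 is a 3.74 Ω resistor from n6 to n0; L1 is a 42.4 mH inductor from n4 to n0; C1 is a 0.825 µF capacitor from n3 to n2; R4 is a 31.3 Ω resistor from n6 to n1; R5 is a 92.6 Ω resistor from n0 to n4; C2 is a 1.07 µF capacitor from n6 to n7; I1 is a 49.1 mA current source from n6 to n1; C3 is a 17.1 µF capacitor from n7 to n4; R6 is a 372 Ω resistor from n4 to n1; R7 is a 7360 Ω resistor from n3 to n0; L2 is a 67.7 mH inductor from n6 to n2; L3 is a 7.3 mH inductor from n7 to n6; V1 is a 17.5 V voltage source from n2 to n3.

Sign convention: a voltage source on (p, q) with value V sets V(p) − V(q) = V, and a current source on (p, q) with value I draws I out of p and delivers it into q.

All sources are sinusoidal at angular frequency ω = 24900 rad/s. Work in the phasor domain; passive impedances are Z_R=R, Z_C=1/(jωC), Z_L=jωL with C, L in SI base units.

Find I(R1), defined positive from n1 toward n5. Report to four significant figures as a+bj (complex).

MNA unknowns: 7 node voltages V₁..V_7 plus 1 source current (V1)
R1: Y=0.1181+0.000j on G[5,1]
R2: Y=0.001453+0.000j on G[5,6]
R3: Y=0.2674+0.000j on G[6,0]
L1: Y=0.000-0.0009472j on G[4,0]
C1: Y=0.000+0.02054j on G[3,2]
R4: Y=0.03195+0.000j on G[6,1]
R5: Y=0.01080+0.000j on G[0,4]
C2: Y=0.000+0.02664j on G[6,7]
I1: z[6]−=0.0491, z[1]+=0.0491
C3: Y=0.000+0.4258j on G[7,4]
R6: Y=0.002688+0.000j on G[4,1]
R7: Y=0.0001359+0.000j on G[3,0]
L2: Y=0.000-0.0005932j on G[6,2]
L3: Y=0.000-0.005501j on G[7,6]
V1: row V2−V3=17.5, i_V1 at 2,3
solve → V1=1.373-0.006103j, V2=0.8779+3.811j, V3=-16.62+3.811j, V4=0.09182-0.1242j, V5=1.356-0.005987j, V6=0.005178+0.003404j, V7=0.08773-0.1181j
aux → i_V1=-0.002258-0.3590j

0.001964-1.365e-05j A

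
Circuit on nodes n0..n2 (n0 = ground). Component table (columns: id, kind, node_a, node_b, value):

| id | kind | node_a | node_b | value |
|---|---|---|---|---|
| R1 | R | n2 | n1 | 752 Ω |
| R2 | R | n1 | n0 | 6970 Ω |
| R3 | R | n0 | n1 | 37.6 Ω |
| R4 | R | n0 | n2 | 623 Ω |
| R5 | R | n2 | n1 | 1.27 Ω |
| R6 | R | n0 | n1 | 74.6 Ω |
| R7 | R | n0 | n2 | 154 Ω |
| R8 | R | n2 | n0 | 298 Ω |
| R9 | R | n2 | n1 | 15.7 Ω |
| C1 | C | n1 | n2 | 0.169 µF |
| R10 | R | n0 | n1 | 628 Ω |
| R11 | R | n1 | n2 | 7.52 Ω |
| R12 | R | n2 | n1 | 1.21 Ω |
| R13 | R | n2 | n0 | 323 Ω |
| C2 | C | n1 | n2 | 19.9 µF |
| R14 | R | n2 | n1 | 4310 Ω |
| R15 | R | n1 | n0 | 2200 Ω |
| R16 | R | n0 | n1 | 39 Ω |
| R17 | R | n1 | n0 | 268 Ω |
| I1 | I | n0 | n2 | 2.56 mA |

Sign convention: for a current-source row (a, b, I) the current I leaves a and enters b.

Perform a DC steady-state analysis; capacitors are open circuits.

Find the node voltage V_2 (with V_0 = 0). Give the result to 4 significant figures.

0.03070 V

MNA unknowns: 2 node voltages V₁..V_2
R1: Y=0.001330 on G[2,1]
R2: Y=0.0001435 on G[1,0]
R3: Y=0.02660 on G[0,1]
R4: Y=0.001605 on G[0,2]
R5: Y=0.7874 on G[2,1]
R6: Y=0.01340 on G[0,1]
R7: Y=0.006494 on G[0,2]
R8: Y=0.003356 on G[2,0]
R9: Y=0.06369 on G[2,1]
C1: Y=0.000 on G[1,2]
R10: Y=0.001592 on G[0,1]
R11: Y=0.1330 on G[1,2]
R12: Y=0.8264 on G[2,1]
R13: Y=0.003096 on G[2,0]
C2: Y=0.000 on G[1,2]
R14: Y=0.0002320 on G[2,1]
R15: Y=0.0004545 on G[1,0]
R16: Y=0.02564 on G[0,1]
R17: Y=0.003731 on G[1,0]
I1: z[0]−=0.00256, z[2]+=0.00256
solve → V1=0.02953, V2=0.03070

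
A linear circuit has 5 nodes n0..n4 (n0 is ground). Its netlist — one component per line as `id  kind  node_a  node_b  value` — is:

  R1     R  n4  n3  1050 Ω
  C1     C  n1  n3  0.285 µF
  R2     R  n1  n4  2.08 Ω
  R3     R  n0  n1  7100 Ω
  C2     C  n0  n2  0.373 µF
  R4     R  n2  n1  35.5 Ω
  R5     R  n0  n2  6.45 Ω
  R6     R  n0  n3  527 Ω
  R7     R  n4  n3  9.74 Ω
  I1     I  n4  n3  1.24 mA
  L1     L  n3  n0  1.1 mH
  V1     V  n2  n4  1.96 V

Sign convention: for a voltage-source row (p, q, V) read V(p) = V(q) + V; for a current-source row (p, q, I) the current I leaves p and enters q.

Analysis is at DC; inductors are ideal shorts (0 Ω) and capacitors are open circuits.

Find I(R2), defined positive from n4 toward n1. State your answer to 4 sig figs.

-0.05230 A

Apply KCL at each of the 4 non-ground nodes and solve the resulting linear system.
Node n1: branches {C1, R2, R3, R4} → V_1 = -1.070
Node n2: branches {C2, R4, R5, V1} → V_2 = 0.7810
Node n3: branches {R1, C1, R6, R7, I1, L1} → V_3 = 0.000
Node n4: branches {R1, R2, R7, I1, V1} → V_4 = -1.179
Source currents: i(L1)=-0.1209, i(V1)=-0.1732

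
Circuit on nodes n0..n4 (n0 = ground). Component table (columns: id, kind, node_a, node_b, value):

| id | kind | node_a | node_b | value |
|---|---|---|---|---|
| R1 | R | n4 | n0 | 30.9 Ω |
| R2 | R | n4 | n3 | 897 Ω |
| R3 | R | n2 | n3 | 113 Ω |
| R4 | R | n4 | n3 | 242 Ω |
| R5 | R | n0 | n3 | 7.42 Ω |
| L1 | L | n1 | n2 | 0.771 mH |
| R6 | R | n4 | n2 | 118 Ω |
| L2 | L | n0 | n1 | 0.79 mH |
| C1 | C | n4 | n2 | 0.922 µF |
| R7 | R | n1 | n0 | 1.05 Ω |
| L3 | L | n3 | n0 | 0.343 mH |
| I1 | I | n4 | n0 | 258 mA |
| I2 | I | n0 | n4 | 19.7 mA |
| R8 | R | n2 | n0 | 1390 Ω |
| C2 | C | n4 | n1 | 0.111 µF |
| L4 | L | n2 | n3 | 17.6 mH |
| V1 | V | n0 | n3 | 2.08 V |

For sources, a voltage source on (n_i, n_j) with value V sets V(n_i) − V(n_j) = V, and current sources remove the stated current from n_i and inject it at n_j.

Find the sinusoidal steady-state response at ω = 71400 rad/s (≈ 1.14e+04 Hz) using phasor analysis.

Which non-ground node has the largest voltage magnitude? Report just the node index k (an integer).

2

Apply KCL at each of the 4 non-ground nodes and solve the resulting linear system.
Node n1: branches {L1, L2, R7, C2} → V_1 = -0.04175+0.06780j
Node n2: branches {R3, L1, R6, C1, R8, L4} → V_2 = -5.628-2.587j
Node n3: branches {R2, R3, R4, R5, L3, L4, V1} → V_3 = -2.080+0.000j
Node n4: branches {R1, R2, R4, R6, C1, I1, I2, C2} → V_4 = -4.604-1.153j
Source currents: i(V1)=-0.2336+0.1111j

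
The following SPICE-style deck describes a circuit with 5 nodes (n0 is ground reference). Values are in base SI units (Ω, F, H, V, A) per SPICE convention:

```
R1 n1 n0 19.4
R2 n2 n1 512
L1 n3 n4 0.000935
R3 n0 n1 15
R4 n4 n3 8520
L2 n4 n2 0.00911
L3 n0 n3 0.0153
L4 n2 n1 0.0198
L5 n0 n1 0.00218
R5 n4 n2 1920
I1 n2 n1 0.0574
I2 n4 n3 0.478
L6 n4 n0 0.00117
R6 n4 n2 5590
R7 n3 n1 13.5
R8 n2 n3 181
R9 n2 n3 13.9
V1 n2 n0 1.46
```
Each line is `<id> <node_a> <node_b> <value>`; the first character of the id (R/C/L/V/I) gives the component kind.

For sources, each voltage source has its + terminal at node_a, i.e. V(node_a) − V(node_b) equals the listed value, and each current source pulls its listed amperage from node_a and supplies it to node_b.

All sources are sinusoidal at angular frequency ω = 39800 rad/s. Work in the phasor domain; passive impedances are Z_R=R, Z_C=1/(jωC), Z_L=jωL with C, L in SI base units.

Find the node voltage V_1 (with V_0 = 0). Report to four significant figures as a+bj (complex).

1.396+0.2319j V

Element admittances at ω=39800 rad/s:
  Y(R1) = 0.05155+0.000j S between n1,n0
  Y(R2) = 0.001953+0.000j S between n2,n1
  Y(L1) = 0.000-0.02687j S between n3,n4
  Y(R3) = 0.06667+0.000j S between n0,n1
  Y(R4) = 0.0001174+0.000j S between n4,n3
  Y(L2) = 0.000-0.002758j S between n4,n2
  Y(L3) = 0.000-0.001642j S between n0,n3
  Y(L4) = 0.000-0.001269j S between n2,n1
  Y(L5) = 0.000-0.01153j S between n0,n1
  Y(R5) = 0.0005208+0.000j S between n4,n2
  I1: injects 0.0574 A into n1 (from n2)
  I2: injects 0.478 A into n3 (from n4)
  Y(L6) = 0.000-0.02147j S between n4,n0
  Y(R6) = 0.0001789+0.000j S between n4,n2
  Y(R7) = 0.07407+0.000j S between n3,n1
  Y(R8) = 0.005525+0.000j S between n2,n3
  Y(R9) = 0.07194+0.000j S between n2,n3
  V1: constraint V(n2)−V(n0) = 1.46
Assemble and solve the 5×5 MNA system:
  V(n1)=1.396+0.2319j  V(n2)=1.460+0.000j  V(n3)=2.887+0.3921j  V(n4)=1.450-9.144j
  i(V1)=0.02805+0.02454j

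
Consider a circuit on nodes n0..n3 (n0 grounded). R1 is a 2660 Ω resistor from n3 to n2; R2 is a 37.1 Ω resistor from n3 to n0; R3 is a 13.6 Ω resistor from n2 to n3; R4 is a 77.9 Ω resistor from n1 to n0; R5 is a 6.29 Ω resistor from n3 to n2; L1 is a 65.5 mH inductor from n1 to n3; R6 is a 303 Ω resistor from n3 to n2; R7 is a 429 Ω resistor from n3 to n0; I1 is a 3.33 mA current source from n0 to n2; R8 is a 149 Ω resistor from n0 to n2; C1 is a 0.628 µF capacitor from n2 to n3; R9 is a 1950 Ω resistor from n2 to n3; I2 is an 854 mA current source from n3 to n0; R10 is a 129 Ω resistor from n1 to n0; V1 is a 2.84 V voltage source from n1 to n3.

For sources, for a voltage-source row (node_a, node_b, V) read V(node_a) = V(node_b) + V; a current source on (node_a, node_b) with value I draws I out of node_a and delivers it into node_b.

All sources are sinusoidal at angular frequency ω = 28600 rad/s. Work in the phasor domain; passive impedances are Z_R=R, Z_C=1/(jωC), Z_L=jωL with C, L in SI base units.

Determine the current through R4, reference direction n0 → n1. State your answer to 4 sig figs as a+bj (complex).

Apply KCL at each of the 3 non-ground nodes and solve the resulting linear system.
Node n1: branches {R4, L1, R10, V1} → V_1 = -13.28+0.004001j
Node n2: branches {R1, R3, R5, R6, I1, R8, C1, R9} → V_2 = -15.67-0.02973j
Node n3: branches {R1, R2, R3, R5, L1, R6, R7, C1, R9, I2, V1} → V_3 = -16.12+0.004001j
Source currents: i(V1)=0.2734+0.001434j

0.1705-5.136e-05j A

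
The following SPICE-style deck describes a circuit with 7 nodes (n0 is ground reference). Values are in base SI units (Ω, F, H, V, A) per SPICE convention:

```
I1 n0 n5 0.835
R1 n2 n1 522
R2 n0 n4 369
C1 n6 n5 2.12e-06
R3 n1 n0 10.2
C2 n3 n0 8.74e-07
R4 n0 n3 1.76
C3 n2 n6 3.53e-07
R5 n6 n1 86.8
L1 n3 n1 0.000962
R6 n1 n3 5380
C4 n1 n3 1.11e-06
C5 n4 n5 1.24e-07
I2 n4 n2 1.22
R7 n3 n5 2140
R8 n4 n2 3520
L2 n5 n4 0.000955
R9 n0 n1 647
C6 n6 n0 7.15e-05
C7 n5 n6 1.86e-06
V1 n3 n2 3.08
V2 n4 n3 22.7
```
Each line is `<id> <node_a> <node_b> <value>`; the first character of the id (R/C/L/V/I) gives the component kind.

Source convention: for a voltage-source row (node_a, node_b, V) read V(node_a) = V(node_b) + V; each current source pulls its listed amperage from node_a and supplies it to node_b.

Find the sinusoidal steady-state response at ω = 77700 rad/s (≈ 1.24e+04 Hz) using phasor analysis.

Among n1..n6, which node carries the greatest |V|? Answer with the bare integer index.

4

Element admittances at ω=77700 rad/s:
  I1: injects 0.835 A into n5 (from n0)
  Y(R1) = 0.001916+0.000j S between n2,n1
  Y(R2) = 0.002710+0.000j S between n0,n4
  Y(C1) = 0.000+0.1647j S between n6,n5
  Y(R3) = 0.09804+0.000j S between n1,n0
  Y(C2) = 0.000+0.06791j S between n3,n0
  Y(R4) = 0.5682+0.000j S between n0,n3
  Y(C3) = 0.000+0.02743j S between n2,n6
  Y(R5) = 0.01152+0.000j S between n6,n1
  Y(L1) = 0.000-0.01338j S between n3,n1
  Y(R6) = 0.0001859+0.000j S between n1,n3
  Y(C4) = 0.000+0.08625j S between n1,n3
  Y(C5) = 0.000+0.009635j S between n4,n5
  I2: injects 1.22 A into n2 (from n4)
  Y(R7) = 0.0004673+0.000j S between n3,n5
  Y(R8) = 0.0002841+0.000j S between n4,n2
  Y(L2) = 0.000-0.01348j S between n5,n4
  Y(R9) = 0.001546+0.000j S between n0,n1
  Y(C6) = 0.000+5.556j S between n6,n0
  Y(C7) = 0.000+0.1445j S between n5,n6
  V1: constraint V(n3)−V(n2) = 3.08
  V2: constraint V(n4)−V(n3) = 22.7
Assemble and solve the 8×8 MNA system:
  V(n1)=-0.1855+0.08433j  V(n2)=-3.119+0.2856j  V(n3)=-0.03897+0.2856j  V(n4)=22.66+0.2856j  V(n5)=-0.3110-2.890j  V(n6)=-0.03038-0.1500j
  i(V1)=-1.245-0.08433j  i(V2)=-1.301+0.08748j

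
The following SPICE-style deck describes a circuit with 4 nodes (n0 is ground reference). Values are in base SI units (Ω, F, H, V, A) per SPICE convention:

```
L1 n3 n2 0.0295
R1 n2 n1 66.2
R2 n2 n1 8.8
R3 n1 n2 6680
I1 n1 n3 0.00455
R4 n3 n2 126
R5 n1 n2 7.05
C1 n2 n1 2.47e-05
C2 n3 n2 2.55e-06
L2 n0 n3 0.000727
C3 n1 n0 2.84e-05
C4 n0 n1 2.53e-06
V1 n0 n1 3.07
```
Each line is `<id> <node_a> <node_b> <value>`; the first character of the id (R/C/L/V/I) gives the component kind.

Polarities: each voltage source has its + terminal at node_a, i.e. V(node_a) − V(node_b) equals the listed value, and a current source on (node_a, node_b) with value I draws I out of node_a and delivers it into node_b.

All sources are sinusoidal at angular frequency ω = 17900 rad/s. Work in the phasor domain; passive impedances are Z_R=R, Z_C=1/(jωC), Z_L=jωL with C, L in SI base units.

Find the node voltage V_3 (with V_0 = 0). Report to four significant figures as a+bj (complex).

3.076-1.305j V

MNA unknowns: 3 node voltages V₁..V_3 plus 1 source current (V1)
L1: Y=0.000-0.001894j on G[3,2]
R1: Y=0.01511+0.000j on G[2,1]
R2: Y=0.1136+0.000j on G[2,1]
R3: Y=0.0001497+0.000j on G[1,2]
I1: z[1]−=0.00455, z[3]+=0.00455
R4: Y=0.007937+0.000j on G[3,2]
R5: Y=0.1418+0.000j on G[1,2]
C1: Y=0.000+0.4421j on G[2,1]
C2: Y=0.000+0.04565j on G[3,2]
L2: Y=0.000-0.07684j on G[0,3]
C3: Y=0.000+0.5084j on G[1,0]
C4: Y=0.000+0.04529j on G[0,1]
V1: row V0−V1=3.07, i_V1 at 0,1
solve → V1=-3.070+0.000j, V2=-2.576+0.06570j, V3=3.076-1.305j
aux → i_V1=-0.1003-1.936j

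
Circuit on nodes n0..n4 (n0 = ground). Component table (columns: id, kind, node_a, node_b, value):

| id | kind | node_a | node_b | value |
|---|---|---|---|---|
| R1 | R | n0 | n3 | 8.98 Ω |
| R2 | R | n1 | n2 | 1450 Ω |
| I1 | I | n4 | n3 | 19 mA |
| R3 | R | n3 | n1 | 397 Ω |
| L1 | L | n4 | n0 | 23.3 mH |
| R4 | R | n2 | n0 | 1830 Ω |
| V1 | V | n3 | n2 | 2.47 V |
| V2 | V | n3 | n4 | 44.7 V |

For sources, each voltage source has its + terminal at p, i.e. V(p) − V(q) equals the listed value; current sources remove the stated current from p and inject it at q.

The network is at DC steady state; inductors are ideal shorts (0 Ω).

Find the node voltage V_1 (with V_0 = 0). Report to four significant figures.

MNA unknowns: 4 node voltages V₁..V_4 plus 3 source currents (L1, V1, V2)
R1: Y=0.1114 on G[0,3]
R2: Y=0.0006897 on G[1,2]
I1: z[4]−=0.019, z[3]+=0.019
R3: Y=0.002519 on G[3,1]
L1: row V4−V0=0, i_L1 at 4,0
R4: Y=0.0005464 on G[2,0]
V1: row V3−V2=2.47, i_V1 at 3,2
V2: row V3−V4=44.7, i_V2 at 3,4
solve → V1=44.17, V2=42.23, V3=44.70, V4=0.000
aux → i_L1=-5.001, i_V1=0.02174, i_V2=-4.982

44.17 V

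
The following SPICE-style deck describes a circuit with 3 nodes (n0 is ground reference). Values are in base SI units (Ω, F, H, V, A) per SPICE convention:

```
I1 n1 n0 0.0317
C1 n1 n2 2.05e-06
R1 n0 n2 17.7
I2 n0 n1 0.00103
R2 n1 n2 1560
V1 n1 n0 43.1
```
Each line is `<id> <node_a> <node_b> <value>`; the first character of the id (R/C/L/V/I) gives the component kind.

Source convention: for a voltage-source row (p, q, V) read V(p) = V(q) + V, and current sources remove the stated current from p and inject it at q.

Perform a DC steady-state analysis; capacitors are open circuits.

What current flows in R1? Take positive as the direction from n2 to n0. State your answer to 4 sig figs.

0.02732 A

Apply KCL at each of the 2 non-ground nodes and solve the resulting linear system.
Node n1: branches {I1, C1, I2, R2, V1} → V_1 = 43.10
Node n2: branches {C1, R1, R2} → V_2 = 0.4835
Source currents: i(V1)=-0.05799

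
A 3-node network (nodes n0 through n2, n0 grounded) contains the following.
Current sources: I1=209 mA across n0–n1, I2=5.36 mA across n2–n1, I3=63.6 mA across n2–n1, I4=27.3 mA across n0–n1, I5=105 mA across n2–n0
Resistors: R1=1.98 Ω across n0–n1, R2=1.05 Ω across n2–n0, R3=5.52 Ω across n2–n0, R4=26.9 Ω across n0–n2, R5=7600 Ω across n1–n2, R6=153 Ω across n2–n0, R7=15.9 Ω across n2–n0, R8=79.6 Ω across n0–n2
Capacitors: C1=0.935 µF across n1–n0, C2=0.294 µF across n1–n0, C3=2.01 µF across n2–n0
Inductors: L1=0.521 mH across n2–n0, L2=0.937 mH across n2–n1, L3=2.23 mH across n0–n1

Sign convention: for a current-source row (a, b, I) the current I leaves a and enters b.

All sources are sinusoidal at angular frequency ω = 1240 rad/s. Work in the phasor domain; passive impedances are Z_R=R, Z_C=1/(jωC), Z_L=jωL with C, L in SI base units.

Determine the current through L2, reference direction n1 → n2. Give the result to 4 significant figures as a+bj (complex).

0.1834-0.06309j A

MNA unknowns: 2 node voltages V₁..V_2
I1: z[0]−=0.209, z[1]+=0.209
R1: Y=0.5051+0.000j on G[0,1]
C1: Y=0.000+0.001159j on G[1,0]
I2: z[2]−=0.00536, z[1]+=0.00536
L1: Y=0.000-1.548j on G[2,0]
R2: Y=0.9524+0.000j on G[2,0]
L2: Y=0.000-0.8607j on G[2,1]
R3: Y=0.1812+0.000j on G[2,0]
R4: Y=0.03717+0.000j on G[0,2]
C2: Y=0.000+0.0003646j on G[1,0]
L3: Y=0.000-0.3616j on G[0,1]
R5: Y=0.0001316+0.000j on G[1,2]
R6: Y=0.006536+0.000j on G[2,0]
R7: Y=0.06289+0.000j on G[2,0]
I3: z[2]−=0.0636, z[1]+=0.0636
I4: z[0]−=0.0273, z[1]+=0.0273
C3: Y=0.000+0.002492j on G[2,0]
R8: Y=0.01256+0.000j on G[0,2]
I5: z[2]−=0.105, z[0]+=0.105
solve → V1=0.1009+0.1968j, V2=0.02762-0.01627j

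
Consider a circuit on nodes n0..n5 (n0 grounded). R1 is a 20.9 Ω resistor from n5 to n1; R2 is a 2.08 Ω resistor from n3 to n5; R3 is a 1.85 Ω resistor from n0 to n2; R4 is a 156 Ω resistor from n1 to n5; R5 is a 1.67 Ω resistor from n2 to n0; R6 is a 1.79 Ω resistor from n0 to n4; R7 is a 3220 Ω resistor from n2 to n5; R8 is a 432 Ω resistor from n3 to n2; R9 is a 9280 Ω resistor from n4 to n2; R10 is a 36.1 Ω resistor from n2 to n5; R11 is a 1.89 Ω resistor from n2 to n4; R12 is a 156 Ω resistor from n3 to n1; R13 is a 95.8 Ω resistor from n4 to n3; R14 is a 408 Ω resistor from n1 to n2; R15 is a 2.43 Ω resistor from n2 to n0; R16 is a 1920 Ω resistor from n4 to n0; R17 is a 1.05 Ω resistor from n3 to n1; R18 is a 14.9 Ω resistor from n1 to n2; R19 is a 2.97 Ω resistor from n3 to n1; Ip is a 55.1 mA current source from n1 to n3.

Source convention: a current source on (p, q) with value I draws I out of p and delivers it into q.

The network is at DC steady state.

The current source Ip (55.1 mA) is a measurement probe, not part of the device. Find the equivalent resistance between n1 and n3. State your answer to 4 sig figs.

R_eq = 0.7320 Ω

Apply KCL at each of the 5 non-ground nodes and solve the resulting linear system.
Node n1: branches {R1, R4, R12, R14, R17, R18, R19, Ip} → V_1 = -0.01363
Node n2: branches {R3, R5, R7, R8, R9, R10, R11, R14, R15, R18} → V_2 = -7.794e-05
Node n3: branches {R2, R8, R12, R13, R17, R19, Ip} → V_3 = 0.02671
Node n4: branches {R6, R9, R11, R13, R16} → V_4 = 0.0002162
Node n5: branches {R1, R2, R4, R7, R10} → V_5 = 0.02149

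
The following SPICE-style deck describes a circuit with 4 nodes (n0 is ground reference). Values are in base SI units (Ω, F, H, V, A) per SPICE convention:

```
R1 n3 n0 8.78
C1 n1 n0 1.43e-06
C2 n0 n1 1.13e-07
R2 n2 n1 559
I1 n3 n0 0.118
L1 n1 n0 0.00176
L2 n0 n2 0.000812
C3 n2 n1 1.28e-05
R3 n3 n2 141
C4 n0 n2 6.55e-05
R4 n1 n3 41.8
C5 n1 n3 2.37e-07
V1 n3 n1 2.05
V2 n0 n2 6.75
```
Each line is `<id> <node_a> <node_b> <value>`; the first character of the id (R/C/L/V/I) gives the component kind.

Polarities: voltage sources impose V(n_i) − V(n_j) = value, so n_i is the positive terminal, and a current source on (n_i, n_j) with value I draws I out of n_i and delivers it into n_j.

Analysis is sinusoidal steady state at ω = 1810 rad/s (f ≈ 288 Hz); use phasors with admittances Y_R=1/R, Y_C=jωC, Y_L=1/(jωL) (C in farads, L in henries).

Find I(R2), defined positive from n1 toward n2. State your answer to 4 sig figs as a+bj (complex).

MNA unknowns: 3 node voltages V₁..V_3 plus 2 source currents (V1, V2)
R1: Y=0.1139+0.000j on G[3,0]
C1: Y=0.000+0.002588j on G[1,0]
C2: Y=0.000+0.0002045j on G[0,1]
R2: Y=0.001789+0.000j on G[2,1]
I1: z[3]−=0.118, z[0]+=0.118
L1: Y=0.000-0.3139j on G[1,0]
L2: Y=0.000-0.6804j on G[0,2]
C3: Y=0.000+0.02317j on G[2,1]
R3: Y=0.007092+0.000j on G[3,2]
C4: Y=0.000+0.1186j on G[0,2]
R4: Y=0.02392+0.000j on G[1,3]
C5: Y=0.000+0.0004290j on G[1,3]
V1: row V3−V1=2.05, i_V1 at 3,1
V2: row V0−V2=6.75, i_V2 at 0,2
solve → V1=-0.07417-1.448j, V2=-6.750+0.000j, V3=1.976-1.448j
aux → i_V1=-0.4540+0.1743j, i_V2=-0.1074+3.651j

0.01194-0.002590j A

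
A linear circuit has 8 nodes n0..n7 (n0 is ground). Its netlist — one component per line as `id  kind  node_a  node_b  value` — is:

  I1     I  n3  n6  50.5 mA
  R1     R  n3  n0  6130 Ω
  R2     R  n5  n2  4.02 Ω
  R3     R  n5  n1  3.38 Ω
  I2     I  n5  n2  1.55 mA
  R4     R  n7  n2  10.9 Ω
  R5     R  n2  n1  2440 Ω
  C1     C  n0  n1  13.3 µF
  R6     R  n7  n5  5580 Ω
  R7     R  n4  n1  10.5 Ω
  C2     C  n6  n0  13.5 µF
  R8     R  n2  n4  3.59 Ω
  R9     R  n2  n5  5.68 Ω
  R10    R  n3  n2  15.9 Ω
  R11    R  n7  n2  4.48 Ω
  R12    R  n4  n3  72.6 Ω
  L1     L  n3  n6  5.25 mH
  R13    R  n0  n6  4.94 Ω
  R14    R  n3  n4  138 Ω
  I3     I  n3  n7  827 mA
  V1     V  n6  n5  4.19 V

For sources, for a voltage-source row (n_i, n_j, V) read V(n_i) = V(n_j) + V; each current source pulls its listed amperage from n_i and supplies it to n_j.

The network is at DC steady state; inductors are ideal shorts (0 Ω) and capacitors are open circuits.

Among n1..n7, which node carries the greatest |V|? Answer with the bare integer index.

5

MNA unknowns: 7 node voltages V₁..V_7 plus 2 source currents (L1, V1)
I1: z[3]−=0.0505, z[6]+=0.0505
R1: Y=0.0001631 on G[3,0]
R2: Y=0.2488 on G[5,2]
R3: Y=0.2959 on G[5,1]
I2: z[5]−=0.00155, z[2]+=0.00155
R4: Y=0.09174 on G[7,2]
R5: Y=0.0004098 on G[2,1]
C1: Y=0.000 on G[0,1]
R6: Y=0.0001792 on G[7,5]
R7: Y=0.09524 on G[4,1]
C2: Y=0.000 on G[6,0]
R8: Y=0.2786 on G[2,4]
R9: Y=0.1761 on G[2,5]
R10: Y=0.06289 on G[3,2]
R11: Y=0.2232 on G[7,2]
R12: Y=0.01377 on G[4,3]
L1: row V3−V6=0, i_L1 at 3,6
R13: Y=0.2024 on G[0,6]
R14: Y=0.007246 on G[3,4]
I3: z[3]−=0.827, z[7]+=0.827
V1: row V6−V5=4.19, i_V1 at 6,5
solve → V1=-3.752, V2=-2.115, V3=0.000, V4=-2.397, V5=-4.190, V6=0.000, V7=0.5080
aux → i_L1=-1.061, i_V1=-1.010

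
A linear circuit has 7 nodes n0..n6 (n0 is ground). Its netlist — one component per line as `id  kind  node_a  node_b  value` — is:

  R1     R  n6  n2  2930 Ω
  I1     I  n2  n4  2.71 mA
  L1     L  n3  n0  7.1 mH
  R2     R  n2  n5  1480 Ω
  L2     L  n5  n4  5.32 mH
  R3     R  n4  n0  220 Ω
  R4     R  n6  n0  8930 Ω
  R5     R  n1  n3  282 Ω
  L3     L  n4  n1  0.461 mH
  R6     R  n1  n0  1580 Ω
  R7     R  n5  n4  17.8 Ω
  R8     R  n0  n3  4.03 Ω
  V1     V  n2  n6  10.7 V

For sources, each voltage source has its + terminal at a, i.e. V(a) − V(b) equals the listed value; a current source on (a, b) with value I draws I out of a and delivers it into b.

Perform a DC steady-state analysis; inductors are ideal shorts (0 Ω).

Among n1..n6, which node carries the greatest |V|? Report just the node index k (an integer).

Apply KCL at each of the 6 non-ground nodes and solve the resulting linear system.
Node n1: branches {R5, L3, R6} → V_1 = 0.1602
Node n2: branches {R1, I1, R2, V1} → V_2 = -1.782
Node n3: branches {L1, R5, R8} → V_3 = 0.000
Node n4: branches {I1, L2, R3, L3, R7} → V_4 = 0.1602
Node n5: branches {R2, L2, R7} → V_5 = 0.1602
Node n6: branches {R1, R4, V1} → V_6 = -12.48
Source currents: i(L1)=0.0005681, i(L2)=-0.001312, i(L3)=0.0006695, i(V1)=-0.005050

6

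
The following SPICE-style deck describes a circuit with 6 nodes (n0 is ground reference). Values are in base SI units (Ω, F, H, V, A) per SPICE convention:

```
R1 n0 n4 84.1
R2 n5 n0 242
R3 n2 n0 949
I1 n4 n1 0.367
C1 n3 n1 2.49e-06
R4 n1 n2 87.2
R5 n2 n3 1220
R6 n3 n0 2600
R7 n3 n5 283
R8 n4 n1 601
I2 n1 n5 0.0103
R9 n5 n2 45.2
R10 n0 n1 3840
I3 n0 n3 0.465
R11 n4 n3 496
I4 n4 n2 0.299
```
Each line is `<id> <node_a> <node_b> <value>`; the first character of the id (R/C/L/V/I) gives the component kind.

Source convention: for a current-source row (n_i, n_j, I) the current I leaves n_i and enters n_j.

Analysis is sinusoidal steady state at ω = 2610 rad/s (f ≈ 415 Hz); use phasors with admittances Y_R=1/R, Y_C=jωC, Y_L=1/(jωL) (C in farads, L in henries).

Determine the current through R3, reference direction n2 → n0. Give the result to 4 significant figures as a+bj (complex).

MNA unknowns: 5 node voltages V₁..V_5
R1: Y=0.01189+0.000j on G[0,4]
R2: Y=0.004132+0.000j on G[5,0]
R3: Y=0.001054+0.000j on G[2,0]
I1: z[4]−=0.367, z[1]+=0.367
C1: Y=0.000+0.006499j on G[3,1]
R4: Y=0.01147+0.000j on G[1,2]
R5: Y=0.0008197+0.000j on G[2,3]
R6: Y=0.0003846+0.000j on G[3,0]
R7: Y=0.003534+0.000j on G[3,5]
R8: Y=0.001664+0.000j on G[4,1]
I2: z[1]−=0.0103, z[5]+=0.0103
R9: Y=0.02212+0.000j on G[5,2]
R10: Y=0.0002604+0.000j on G[0,1]
I3: z[0]−=0.465, z[3]+=0.465
R11: Y=0.002016+0.000j on G[4,3]
I4: z[4]−=0.299, z[2]+=0.299
solve → V1=125.1+1.781j, V2=114.6+0.6637j, V3=127.6-2.263j, V4=-12.87-0.1027j, V5=100.6+0.2245j

0.1207+0.0006993j A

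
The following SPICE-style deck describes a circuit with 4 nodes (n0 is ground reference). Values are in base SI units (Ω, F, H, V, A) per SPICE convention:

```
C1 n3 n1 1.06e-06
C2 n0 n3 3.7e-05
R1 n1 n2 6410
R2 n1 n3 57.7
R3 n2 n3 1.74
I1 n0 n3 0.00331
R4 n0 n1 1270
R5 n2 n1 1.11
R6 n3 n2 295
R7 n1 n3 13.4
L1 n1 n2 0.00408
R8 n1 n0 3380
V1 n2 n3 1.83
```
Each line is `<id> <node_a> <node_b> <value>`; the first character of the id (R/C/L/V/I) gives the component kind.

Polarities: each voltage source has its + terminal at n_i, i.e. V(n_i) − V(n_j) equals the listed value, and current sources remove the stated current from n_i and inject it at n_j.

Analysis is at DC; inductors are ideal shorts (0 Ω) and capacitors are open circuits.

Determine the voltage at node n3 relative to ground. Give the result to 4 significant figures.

1.226 V

MNA unknowns: 3 node voltages V₁..V_3 plus 2 source currents (L1, V1)
C1: Y=0.000 on G[3,1]
C2: Y=0.000 on G[0,3]
R1: Y=0.0001560 on G[1,2]
R2: Y=0.01733 on G[1,3]
R3: Y=0.5747 on G[2,3]
I1: z[0]−=0.00331, z[3]+=0.00331
R4: Y=0.0007874 on G[0,1]
R5: Y=0.9009 on G[2,1]
R6: Y=0.003390 on G[3,2]
R7: Y=0.07463 on G[1,3]
L1: row V1−V2=0, i_L1 at 1,2
R8: Y=0.0002959 on G[1,0]
V1: row V2−V3=1.83, i_V1 at 2,3
solve → V1=3.056, V2=3.056, V3=1.226
aux → i_L1=-0.1716, i_V1=-1.230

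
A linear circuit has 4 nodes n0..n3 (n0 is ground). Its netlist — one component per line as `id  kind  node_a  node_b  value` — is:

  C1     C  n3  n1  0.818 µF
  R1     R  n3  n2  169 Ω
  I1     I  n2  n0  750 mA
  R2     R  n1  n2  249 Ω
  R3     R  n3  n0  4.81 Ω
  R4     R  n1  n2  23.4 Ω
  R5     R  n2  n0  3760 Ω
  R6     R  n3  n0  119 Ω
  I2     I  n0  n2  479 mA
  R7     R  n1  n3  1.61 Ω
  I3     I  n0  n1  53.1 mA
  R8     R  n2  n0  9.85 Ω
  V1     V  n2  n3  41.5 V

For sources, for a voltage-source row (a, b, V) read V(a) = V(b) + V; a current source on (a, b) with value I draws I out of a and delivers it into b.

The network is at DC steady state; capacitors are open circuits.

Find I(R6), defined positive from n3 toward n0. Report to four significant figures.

MNA unknowns: 3 node voltages V₁..V_3 plus 1 source current (V1)
C1: Y=0.000 on G[3,1]
R1: Y=0.005917 on G[3,2]
I1: z[2]−=0.75, z[0]+=0.75
R2: Y=0.004016 on G[1,2]
R3: Y=0.2079 on G[3,0]
R4: Y=0.04274 on G[1,2]
R5: Y=0.0002660 on G[2,0]
R6: Y=0.008403 on G[3,0]
I2: z[0]−=0.479, z[2]+=0.479
R7: Y=0.6211 on G[1,3]
I3: z[0]−=0.0531, z[1]+=0.0531
R8: Y=0.1015 on G[2,0]
V1: row V2−V3=41.5, i_V1 at 2,3
solve → V1=-10.98, V2=27.54, V3=-13.96
aux → i_V1=-5.120

-0.1174 A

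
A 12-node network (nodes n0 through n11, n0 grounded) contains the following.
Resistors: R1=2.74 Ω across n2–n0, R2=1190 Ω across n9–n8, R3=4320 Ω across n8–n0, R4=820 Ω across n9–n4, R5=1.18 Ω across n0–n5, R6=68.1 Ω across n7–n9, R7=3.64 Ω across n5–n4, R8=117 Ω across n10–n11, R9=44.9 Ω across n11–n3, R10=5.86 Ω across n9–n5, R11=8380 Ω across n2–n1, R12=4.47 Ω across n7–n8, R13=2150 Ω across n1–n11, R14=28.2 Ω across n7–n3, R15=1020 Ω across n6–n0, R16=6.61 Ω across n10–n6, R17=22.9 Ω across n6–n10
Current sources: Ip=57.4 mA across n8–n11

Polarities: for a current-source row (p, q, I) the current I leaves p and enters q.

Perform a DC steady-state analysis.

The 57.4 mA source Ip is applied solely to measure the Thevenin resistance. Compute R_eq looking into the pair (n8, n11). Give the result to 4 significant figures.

R_eq = 72.96 Ω

Apply KCL at each of the 11 non-ground nodes and solve the resulting linear system.
Node n1: branches {R11, R13} → V_1 = 2.944
Node n2: branches {R1, R11} → V_2 = 0.0009623
Node n3: branches {R9, R14} → V_3 = 1.283
Node n4: branches {R4, R7} → V_4 = -0.004192
Node n5: branches {R5, R7, R10} → V_5 = -0.004103
Node n6: branches {R15, R16, R17} → V_6 = 3.303
Node n7: branches {R6, R12, R14} → V_7 = -0.2345
Node n8: branches {R2, R3, R12, Ip} → V_8 = -0.4888
Node n9: branches {R2, R4, R6, R10} → V_9 = -0.02433
Node n10: branches {R8, R16, R17} → V_10 = 3.320
Node n11: branches {R8, R9, R13, Ip} → V_11 = 3.699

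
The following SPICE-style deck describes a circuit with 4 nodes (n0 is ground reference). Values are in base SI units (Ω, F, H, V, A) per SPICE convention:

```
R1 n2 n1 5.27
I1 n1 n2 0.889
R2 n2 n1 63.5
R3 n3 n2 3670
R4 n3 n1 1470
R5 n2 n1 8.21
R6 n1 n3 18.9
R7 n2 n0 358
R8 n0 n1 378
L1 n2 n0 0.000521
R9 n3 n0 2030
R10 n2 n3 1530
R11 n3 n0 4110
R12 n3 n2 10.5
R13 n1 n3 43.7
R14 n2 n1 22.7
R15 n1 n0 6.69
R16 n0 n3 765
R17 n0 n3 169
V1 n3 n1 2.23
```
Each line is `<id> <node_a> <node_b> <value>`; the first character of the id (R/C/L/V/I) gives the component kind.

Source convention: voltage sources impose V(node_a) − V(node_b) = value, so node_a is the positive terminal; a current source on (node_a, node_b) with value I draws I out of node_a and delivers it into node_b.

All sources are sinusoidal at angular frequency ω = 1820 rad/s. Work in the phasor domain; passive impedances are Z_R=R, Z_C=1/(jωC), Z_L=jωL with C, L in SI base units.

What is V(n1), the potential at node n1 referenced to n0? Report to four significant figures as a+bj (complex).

-1.765+0.1870j V

Apply KCL at each of the 3 non-ground nodes and solve the resulting linear system.
Node n1: branches {R1, I1, R2, R4, R5, R6, R8, R13, R14, R15, V1} → V_1 = -1.765+0.1870j
Node n2: branches {R1, I1, R2, R3, R5, R7, L1, R10, R12, R14} → V_2 = 0.02904+0.2510j
Node n3: branches {R3, R4, R6, R9, R10, R11, R12, R13, R16, R17, V1} → V_3 = 0.4652+0.1870j
Source currents: i(V1)=-0.2162+0.004668j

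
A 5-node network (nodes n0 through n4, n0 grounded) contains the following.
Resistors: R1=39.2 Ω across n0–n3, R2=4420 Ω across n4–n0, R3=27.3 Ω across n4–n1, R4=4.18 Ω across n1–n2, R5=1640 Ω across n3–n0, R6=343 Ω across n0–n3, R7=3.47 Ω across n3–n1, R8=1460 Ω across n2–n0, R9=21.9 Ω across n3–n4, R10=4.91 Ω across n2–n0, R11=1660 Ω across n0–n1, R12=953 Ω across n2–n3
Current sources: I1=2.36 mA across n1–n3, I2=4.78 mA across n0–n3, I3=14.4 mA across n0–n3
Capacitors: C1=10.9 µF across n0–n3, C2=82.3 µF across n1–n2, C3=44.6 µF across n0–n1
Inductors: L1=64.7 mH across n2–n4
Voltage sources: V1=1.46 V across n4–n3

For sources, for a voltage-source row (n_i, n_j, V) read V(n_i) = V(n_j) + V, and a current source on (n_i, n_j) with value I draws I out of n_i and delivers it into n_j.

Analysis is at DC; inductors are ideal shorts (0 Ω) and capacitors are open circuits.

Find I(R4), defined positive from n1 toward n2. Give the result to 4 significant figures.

Element admittances at DC:
  Y(R1) = 0.02551 S between n0,n3
  Y(R2) = 0.0002262 S between n4,n0
  Y(R3) = 0.03663 S between n4,n1
  I1: injects 0.00236 A into n3 (from n1)
  Y(R4) = 0.2392 S between n1,n2
  Y(R5) = 0.0006098 S between n3,n0
  Y(R6) = 0.002915 S between n0,n3
  Y(C1) = 0.000 S between n0,n3
  I2: injects 0.00478 A into n3 (from n0)
  Y(R7) = 0.2882 S between n3,n1
  Y(R8) = 0.0006849 S between n2,n0
  Y(R9) = 0.04566 S between n3,n4
  Y(R10) = 0.2037 S between n2,n0
  Y(R11) = 0.0006024 S between n0,n1
  L1: short n2↔n4 (DC inductor)
  I3: injects 0.0144 A into n3 (from n0)
  Y(C2) = 0.000 S between n1,n2
  Y(R12) = 0.001049 S between n2,n3
  Y(C3) = 0.000 S between n0,n1
  V1: constraint V(n4)−V(n3) = 1.46
Assemble and solve the 6×6 MNA system:
  V(n1)=-0.4848  V(n2)=0.2648  V(n3)=-1.195  V(n4)=0.2648
  i(L1)=-0.2350  i(V1)=-0.3292

-0.1793 A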